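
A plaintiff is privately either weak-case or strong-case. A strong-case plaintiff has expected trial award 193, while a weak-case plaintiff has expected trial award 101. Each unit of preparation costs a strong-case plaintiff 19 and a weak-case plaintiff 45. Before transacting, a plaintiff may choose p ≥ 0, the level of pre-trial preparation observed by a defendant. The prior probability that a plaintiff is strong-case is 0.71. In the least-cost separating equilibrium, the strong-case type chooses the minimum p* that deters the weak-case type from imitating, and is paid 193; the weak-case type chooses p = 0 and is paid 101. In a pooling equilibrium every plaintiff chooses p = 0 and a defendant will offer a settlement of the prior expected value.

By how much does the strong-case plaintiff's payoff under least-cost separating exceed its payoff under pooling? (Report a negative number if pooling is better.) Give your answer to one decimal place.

Least-cost separating signal: p* solves 101 = 193 − 45·p*, so p* = (193 − 101)/45 ≈ 2.0444.
Strong-case type's separating payoff: 193 − 19 × p* = 193 − 19 × (193 − 101)/45 = 193 − 1748/45 ≈ 154.156.
Pooling payoff: 0.71 × 193 + 0.29 × 101 = 166.32.
Difference: 154.156 − 166.32 = -12.164, i.e. -12.2 to one decimal place.
The strong-case type would prefer the pooling outcome.

-12.2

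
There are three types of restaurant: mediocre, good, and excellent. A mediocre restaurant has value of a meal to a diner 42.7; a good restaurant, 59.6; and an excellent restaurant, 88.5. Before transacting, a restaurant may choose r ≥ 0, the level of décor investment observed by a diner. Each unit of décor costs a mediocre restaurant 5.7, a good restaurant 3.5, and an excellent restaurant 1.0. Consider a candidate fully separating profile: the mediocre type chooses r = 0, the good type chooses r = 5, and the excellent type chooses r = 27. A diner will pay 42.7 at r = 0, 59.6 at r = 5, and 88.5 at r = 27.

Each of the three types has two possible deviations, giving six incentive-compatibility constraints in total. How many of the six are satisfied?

Good (own payoff 59.6 − 3.5×5 = 42.1): to r=0 gives 42.7 → profitable ✗; to r=27 gives 88.5 − 3.5×27 = -6 → no gain ✓.
Excellent (own payoff 88.5 − 1.0×27 = 61.5): to r=0 gives 42.7 → no gain ✓; to r=5 gives 59.6 − 1.0×5 = 54.6 → no gain ✓.
Mediocre (own payoff 42.7): to r=5 gives 59.6 − 5.7×5 = 31.1 → no gain ✓; to r=27 gives 88.5 − 5.7×27 = -65.4 → no gain ✓.
5 of the 6 constraints hold; not an equilibrium.

5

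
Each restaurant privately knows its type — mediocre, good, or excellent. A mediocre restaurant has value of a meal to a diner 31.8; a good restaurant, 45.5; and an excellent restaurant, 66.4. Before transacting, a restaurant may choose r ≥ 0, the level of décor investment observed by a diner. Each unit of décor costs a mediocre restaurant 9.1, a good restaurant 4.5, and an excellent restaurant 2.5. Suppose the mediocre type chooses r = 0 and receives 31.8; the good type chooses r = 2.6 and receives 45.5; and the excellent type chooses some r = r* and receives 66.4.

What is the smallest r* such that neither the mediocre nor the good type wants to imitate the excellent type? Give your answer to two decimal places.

Mediocre type (on-path payoff 31.8) won't mimic when 31.8 ≥ 66.4 − 9.1·r*, i.e. r* ≥ 3.80.
Good type (on-path payoff 45.5 − 4.5×2.6 = 33.8) won't mimic when 33.8 ≥ 66.4 − 4.5·r*, i.e. r* ≥ 7.24.
Both must hold, so r* = max(3.80, 7.24) = 7.24. The good type's constraint binds.

7.24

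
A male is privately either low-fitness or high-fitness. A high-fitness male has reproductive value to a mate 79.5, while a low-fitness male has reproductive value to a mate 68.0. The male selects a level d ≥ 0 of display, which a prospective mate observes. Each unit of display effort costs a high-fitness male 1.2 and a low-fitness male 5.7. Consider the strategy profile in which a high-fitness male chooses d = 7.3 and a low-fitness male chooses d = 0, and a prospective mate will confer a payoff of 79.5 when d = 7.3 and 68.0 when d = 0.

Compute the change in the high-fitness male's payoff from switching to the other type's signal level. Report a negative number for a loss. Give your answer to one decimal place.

Playing d = 7.3 the high-fitness male receives 79.5 − 1.2 × 7.3 = 70.74.
Deviating to d = 0 yields 68.0 instead.
Gain from deviating: 68.0 − 70.74 = -2.74, i.e. -2.7 to one decimal place.
The gain is negative, so the high-fitness type's incentive-compatibility constraint is satisfied.

-2.7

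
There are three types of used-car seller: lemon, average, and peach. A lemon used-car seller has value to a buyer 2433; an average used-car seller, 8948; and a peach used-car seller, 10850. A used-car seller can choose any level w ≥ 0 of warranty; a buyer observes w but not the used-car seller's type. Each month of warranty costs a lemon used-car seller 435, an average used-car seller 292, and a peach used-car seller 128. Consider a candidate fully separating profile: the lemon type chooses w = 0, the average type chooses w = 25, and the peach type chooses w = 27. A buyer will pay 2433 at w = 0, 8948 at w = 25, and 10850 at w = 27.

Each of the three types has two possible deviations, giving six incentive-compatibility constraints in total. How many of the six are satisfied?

Peach (own payoff 10850 − 128×27 = 7394): to w=0 gives 2433 → no gain ✓; to w=25 gives 8948 − 128×25 = 5748 → no gain ✓.
Average (own payoff 8948 − 292×25 = 1648): to w=0 gives 2433 → profitable ✗; to w=27 gives 10850 − 292×27 = 2966 → profitable ✗.
Lemon (own payoff 2433): to w=25 gives 8948 − 435×25 = -1927 → no gain ✓; to w=27 gives 10850 − 435×27 = -895 → no gain ✓.
4 of the 6 constraints hold; not an equilibrium.

4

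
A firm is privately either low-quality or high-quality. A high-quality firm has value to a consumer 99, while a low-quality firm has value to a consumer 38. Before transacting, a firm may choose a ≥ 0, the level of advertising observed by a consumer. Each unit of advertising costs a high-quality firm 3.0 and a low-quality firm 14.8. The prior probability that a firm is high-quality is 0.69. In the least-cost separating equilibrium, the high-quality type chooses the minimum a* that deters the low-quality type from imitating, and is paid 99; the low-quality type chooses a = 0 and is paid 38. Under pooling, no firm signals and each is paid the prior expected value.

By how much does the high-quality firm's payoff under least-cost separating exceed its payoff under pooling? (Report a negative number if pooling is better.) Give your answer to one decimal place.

6.5

Least-cost separating signal: a* solves 38 = 99 − 14.8·a*, so a* = (99 − 38)/14.8 ≈ 4.1216.
High-quality type's separating payoff: 99 − 3.0 × a* = 99 − 3.0 × (99 − 38)/14.8 = 99 − 183/14.8 ≈ 86.635.
Pooling payoff: 0.69 × 99 + 0.31 × 38 = 80.09.
Difference: 86.635 − 80.09 = 6.545, i.e. 6.5 to one decimal place.
The high-quality type prefers to separate.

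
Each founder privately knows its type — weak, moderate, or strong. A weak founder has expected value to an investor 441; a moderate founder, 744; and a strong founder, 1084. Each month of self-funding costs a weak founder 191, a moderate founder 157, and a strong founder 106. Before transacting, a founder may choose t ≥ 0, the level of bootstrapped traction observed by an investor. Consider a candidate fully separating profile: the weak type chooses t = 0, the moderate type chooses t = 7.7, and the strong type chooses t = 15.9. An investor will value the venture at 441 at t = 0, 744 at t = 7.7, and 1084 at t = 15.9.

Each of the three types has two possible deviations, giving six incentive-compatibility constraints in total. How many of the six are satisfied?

3

Weak (own payoff 441): to t=7.7 gives 744 − 191×7.7 = -726.7 → no gain ✓; to t=15.9 gives 1084 − 191×15.9 = -1952.9 → no gain ✓.
Moderate (own payoff 744 − 157×7.7 = -464.9): to t=0 gives 441 → profitable ✗; to t=15.9 gives 1084 − 157×15.9 = -1412.3 → no gain ✓.
Strong (own payoff 1084 − 106×15.9 = -601.4): to t=0 gives 441 → profitable ✗; to t=7.7 gives 744 − 106×7.7 = -72.2 → profitable ✗.
3 of the 6 constraints hold; not an equilibrium.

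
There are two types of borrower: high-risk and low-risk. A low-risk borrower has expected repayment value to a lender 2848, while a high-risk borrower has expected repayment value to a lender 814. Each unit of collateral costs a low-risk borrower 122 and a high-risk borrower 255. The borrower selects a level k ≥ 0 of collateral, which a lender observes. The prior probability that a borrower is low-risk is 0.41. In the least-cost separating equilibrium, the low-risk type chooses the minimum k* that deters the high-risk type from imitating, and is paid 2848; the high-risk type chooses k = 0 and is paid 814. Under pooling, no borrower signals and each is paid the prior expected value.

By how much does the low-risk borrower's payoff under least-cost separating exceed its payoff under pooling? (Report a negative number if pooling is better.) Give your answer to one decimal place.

Least-cost separating signal: k* solves 814 = 2848 − 255·k*, so k* = (2848 − 814)/255 ≈ 7.9765.
Low-risk type's separating payoff: 2848 − 122 × k* = 2848 − 122 × (2848 − 814)/255 = 2848 − 248148/255 ≈ 1874.871.
Pooling payoff: 0.41 × 2848 + 0.59 × 814 = 1647.94.
Difference: 1874.871 − 1647.94 = 226.931, i.e. 226.9 to one decimal place.
The low-risk type prefers to separate.

226.9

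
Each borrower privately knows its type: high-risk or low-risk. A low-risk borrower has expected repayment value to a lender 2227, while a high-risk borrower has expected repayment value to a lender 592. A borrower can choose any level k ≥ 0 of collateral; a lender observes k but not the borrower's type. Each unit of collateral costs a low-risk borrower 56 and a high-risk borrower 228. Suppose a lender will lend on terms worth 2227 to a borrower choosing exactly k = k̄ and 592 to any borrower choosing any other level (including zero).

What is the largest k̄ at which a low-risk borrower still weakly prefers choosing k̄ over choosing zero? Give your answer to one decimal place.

29.2

Choosing k̄ yields the low-risk type 2227 − 56·k̄; choosing zero yields 592.
The low-risk type is indifferent at 2227 − 56·k̄ = 592, i.e. k̄ = (2227 − 592) / 56 ≈ 29.2.
For any k̄ above 29.2 the low-risk type would rather pool at zero, so separation collapses.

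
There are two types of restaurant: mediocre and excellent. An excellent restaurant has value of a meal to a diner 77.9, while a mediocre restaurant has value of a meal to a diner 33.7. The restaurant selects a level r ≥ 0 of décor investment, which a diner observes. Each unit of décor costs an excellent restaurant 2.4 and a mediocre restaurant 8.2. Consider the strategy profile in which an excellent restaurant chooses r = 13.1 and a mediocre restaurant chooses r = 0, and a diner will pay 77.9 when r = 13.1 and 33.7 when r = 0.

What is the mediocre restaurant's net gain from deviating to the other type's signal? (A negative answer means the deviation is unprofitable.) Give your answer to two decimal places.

-63.22

Playing r = 0 the mediocre restaurant receives 33.7.
Deviating to r = 13.1 brings payment 77.9 at cost 8.2 × 13.1 = 107.42, netting -29.52.
Gain from deviating: -29.52 − 33.7 = -63.22.
The gain is negative, so the mediocre type's incentive-compatibility constraint is satisfied.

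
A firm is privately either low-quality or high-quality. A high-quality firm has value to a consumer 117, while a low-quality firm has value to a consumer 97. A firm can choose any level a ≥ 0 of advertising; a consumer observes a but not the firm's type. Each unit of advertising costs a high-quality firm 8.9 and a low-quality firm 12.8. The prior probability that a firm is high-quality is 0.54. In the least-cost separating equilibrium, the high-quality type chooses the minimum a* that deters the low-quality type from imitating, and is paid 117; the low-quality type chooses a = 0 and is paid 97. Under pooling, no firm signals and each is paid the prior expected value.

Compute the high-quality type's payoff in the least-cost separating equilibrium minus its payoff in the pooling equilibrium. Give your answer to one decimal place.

Least-cost separating signal: a* solves 97 = 117 − 12.8·a*, so a* = (117 − 97)/12.8 = 1.5625.
High-quality type's separating payoff: 117 − 8.9 × a* = 117 − 8.9 × (117 − 97)/12.8 = 117 − 178/12.8 ≈ 103.094.
Pooling payoff: 0.54 × 117 + 0.46 × 97 = 107.8.
Difference: 103.094 − 107.8 = -4.706, i.e. -4.7 to one decimal place.
The high-quality type would prefer the pooling outcome.

-4.7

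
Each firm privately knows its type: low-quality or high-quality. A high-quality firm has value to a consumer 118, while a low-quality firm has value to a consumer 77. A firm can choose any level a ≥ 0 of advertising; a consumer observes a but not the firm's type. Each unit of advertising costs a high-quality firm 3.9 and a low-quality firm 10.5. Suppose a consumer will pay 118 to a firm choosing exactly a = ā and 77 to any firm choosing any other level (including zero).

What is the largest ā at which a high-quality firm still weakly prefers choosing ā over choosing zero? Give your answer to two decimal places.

10.51

Choosing ā yields the high-quality type 118 − 3.9·ā; choosing zero yields 77.
The high-quality type is indifferent at 118 − 3.9·ā = 77, i.e. ā = (118 − 77) / 3.9 ≈ 10.51.
For any ā above 10.51 the high-quality type would rather pool at zero, so separation collapses.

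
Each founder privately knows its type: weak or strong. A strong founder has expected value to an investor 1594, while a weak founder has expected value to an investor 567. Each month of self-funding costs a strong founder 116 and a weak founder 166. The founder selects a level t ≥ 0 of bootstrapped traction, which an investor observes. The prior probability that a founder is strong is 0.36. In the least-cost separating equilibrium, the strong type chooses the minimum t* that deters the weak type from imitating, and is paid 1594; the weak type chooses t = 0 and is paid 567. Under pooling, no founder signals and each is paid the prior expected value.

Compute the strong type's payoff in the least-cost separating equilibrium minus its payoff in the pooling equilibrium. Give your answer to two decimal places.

Least-cost separating signal: t* solves 567 = 1594 − 166·t*, so t* = (1594 − 567)/166 ≈ 6.1867.
Strong type's separating payoff: 1594 − 116 × t* = 1594 − 116 × (1594 − 567)/166 = 1594 − 119132/166 ≈ 876.3373.
Pooling payoff: 0.36 × 1594 + 0.64 × 567 = 936.72.
Difference: 876.3373 − 936.72 = -60.3827, i.e. -60.38 to two decimal places.
The strong type would prefer the pooling outcome.

-60.38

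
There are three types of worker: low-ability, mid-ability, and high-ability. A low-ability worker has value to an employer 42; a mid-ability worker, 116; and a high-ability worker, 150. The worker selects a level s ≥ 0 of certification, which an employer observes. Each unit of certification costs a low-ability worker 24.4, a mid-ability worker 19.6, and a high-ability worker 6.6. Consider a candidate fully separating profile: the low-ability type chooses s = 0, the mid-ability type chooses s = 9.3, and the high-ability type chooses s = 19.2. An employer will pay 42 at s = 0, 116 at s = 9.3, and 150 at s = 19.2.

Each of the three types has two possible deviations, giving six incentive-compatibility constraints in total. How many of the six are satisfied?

Mid-ability (own payoff 116 − 19.6×9.3 = -66.28): to s=0 gives 42 → profitable ✗; to s=19.2 gives 150 − 19.6×19.2 = -226.32 → no gain ✓.
Low-ability (own payoff 42): to s=9.3 gives 116 − 24.4×9.3 = -110.92 → no gain ✓; to s=19.2 gives 150 − 24.4×19.2 = -318.48 → no gain ✓.
High-ability (own payoff 150 − 6.6×19.2 = 23.28): to s=0 gives 42 → profitable ✗; to s=9.3 gives 116 − 6.6×9.3 = 54.62 → profitable ✗.
3 of the 6 constraints hold; not an equilibrium.

3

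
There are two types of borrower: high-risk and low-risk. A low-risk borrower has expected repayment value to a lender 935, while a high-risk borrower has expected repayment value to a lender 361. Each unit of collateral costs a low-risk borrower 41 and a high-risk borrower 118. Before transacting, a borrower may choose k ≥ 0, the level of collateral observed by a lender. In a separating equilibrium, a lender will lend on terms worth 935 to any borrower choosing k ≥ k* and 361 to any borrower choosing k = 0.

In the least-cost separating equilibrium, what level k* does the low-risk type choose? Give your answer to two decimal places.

4.86

A high-risk borrower choosing k = 0 receives 361.
Imitating at k* instead would pay 935 at cost 118·k*, netting 935 − 118·k*.
Indifference: 361 = 935 − 118·k*, so k* = (935 − 361) / 118 ≈ 4.86.
This is the high-risk type's binding incentive-compatibility constraint; any k ≥ 4.86 sustains separation on that side.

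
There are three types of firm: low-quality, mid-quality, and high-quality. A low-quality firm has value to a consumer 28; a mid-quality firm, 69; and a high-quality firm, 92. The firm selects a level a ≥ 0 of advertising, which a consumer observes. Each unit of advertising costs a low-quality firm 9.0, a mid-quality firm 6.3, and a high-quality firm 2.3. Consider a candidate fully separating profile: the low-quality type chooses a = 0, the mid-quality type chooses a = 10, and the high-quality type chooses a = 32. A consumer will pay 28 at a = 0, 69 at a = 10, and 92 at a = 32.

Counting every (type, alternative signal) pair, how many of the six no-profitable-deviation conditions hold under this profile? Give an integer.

3

Low-quality (own payoff 28): to a=10 gives 69 − 9.0×10 = -21 → no gain ✓; to a=32 gives 92 − 9.0×32 = -196 → no gain ✓.
Mid-quality (own payoff 69 − 6.3×10 = 6): to a=0 gives 28 → profitable ✗; to a=32 gives 92 − 6.3×32 = -109.6 → no gain ✓.
High-quality (own payoff 92 − 2.3×32 = 18.4): to a=0 gives 28 → profitable ✗; to a=10 gives 69 − 2.3×10 = 46 → profitable ✗.
3 of the 6 constraints hold; not an equilibrium.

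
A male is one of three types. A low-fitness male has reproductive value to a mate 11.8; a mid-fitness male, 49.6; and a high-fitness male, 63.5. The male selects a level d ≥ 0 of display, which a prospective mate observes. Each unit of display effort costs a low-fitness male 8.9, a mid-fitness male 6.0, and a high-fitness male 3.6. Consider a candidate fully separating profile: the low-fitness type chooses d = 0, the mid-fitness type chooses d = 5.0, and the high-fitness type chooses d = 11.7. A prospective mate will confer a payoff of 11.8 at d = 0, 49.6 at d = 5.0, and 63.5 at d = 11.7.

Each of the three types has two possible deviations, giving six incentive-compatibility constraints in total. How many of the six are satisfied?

5

Mid-fitness (own payoff 49.6 − 6.0×5.0 = 19.6): to d=0 gives 11.8 → no gain ✓; to d=11.7 gives 63.5 − 6.0×11.7 = -6.7 → no gain ✓.
High-fitness (own payoff 63.5 − 3.6×11.7 = 21.38): to d=0 gives 11.8 → no gain ✓; to d=5.0 gives 49.6 − 3.6×5.0 = 31.6 → profitable ✗.
Low-fitness (own payoff 11.8): to d=5.0 gives 49.6 − 8.9×5.0 = 5.1 → no gain ✓; to d=11.7 gives 63.5 − 8.9×11.7 = -40.63 → no gain ✓.
5 of the 6 constraints hold; not an equilibrium.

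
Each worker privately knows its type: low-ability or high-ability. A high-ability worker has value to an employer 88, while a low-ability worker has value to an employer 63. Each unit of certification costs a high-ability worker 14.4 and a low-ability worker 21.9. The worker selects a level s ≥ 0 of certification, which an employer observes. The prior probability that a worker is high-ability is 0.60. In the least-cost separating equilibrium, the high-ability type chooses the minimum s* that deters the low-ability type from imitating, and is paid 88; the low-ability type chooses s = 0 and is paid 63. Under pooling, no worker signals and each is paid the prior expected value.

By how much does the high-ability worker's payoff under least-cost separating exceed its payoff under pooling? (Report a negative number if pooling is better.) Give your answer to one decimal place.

-6.4

Least-cost separating signal: s* solves 63 = 88 − 21.9·s*, so s* = (88 − 63)/21.9 ≈ 1.1416.
High-ability type's separating payoff: 88 − 14.4 × s* = 88 − 14.4 × (88 − 63)/21.9 = 88 − 360/21.9 ≈ 71.562.
Pooling payoff: 0.60 × 88 + 0.40 × 63 = 78.
Difference: 71.562 − 78 = -6.438, i.e. -6.4 to one decimal place.
The high-ability type would prefer the pooling outcome.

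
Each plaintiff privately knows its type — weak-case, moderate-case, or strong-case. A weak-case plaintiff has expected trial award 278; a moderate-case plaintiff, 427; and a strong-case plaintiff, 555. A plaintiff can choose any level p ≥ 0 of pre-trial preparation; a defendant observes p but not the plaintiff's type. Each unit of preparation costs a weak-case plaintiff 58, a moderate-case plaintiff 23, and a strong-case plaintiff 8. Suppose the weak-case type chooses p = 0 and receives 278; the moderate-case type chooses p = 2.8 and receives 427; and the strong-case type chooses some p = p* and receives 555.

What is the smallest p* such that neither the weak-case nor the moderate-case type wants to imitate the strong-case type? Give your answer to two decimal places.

8.37

Weak-case type (on-path payoff 278) won't mimic when 278 ≥ 555 − 58·p*, i.e. p* ≥ 4.78.
Moderate-case type (on-path payoff 427 − 23×2.8 = 362.6) won't mimic when 362.6 ≥ 555 − 23·p*, i.e. p* ≥ 8.37.
Both must hold, so p* = max(4.78, 8.37) = 8.37. The moderate-case type's constraint binds.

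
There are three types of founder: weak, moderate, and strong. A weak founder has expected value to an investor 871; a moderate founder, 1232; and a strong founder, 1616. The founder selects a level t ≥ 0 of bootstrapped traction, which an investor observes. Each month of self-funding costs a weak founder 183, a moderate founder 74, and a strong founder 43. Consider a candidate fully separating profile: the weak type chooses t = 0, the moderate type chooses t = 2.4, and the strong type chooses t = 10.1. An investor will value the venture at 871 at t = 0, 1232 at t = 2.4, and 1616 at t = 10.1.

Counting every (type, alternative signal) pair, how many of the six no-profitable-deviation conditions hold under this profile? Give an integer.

6

Weak (own payoff 871): to t=2.4 gives 1232 − 183×2.4 = 792.8 → no gain ✓; to t=10.1 gives 1616 − 183×10.1 = -232.3 → no gain ✓.
Strong (own payoff 1616 − 43×10.1 = 1181.7): to t=0 gives 871 → no gain ✓; to t=2.4 gives 1232 − 43×2.4 = 1128.8 → no gain ✓.
Moderate (own payoff 1232 − 74×2.4 = 1054.4): to t=0 gives 871 → no gain ✓; to t=10.1 gives 1616 − 74×10.1 = 868.6 → no gain ✓.
6 of the 6 constraints hold; this profile is a separating equilibrium.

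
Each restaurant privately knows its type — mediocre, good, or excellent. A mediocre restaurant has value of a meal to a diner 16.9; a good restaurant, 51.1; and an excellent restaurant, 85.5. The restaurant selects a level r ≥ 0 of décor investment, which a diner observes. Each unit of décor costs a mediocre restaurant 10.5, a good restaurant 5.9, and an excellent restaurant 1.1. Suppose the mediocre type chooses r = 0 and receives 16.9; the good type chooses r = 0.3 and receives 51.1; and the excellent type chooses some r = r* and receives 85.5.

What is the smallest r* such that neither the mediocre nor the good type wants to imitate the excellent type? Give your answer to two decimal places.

6.53

Good type (on-path payoff 51.1 − 5.9×0.3 = 49.33) won't mimic when 49.33 ≥ 85.5 − 5.9·r*, i.e. r* ≥ 6.13.
Mediocre type (on-path payoff 16.9) won't mimic when 16.9 ≥ 85.5 − 10.5·r*, i.e. r* ≥ 6.53.
Both must hold, so r* = max(6.53, 6.13) = 6.53. The mediocre type's constraint binds.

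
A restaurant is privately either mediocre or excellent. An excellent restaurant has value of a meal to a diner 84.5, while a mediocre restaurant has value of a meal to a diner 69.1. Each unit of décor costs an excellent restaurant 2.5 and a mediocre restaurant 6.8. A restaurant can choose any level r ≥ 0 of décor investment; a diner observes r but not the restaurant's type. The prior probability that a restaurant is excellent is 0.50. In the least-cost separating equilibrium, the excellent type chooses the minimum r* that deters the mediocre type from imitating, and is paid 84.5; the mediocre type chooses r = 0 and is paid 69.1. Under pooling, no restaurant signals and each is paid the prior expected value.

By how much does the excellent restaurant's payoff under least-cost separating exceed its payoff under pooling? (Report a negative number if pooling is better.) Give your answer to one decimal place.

2.0

Least-cost separating signal: r* solves 69.1 = 84.5 − 6.8·r*, so r* = (84.5 − 69.1)/6.8 ≈ 2.2647.
Excellent type's separating payoff: 84.5 − 2.5 × r* = 84.5 − 2.5 × (84.5 − 69.1)/6.8 = 84.5 − 38.5/6.8 ≈ 78.838.
Pooling payoff: 0.50 × 84.5 + 0.50 × 69.1 = 76.8.
Difference: 78.838 − 76.8 = 2.038, i.e. 2.0 to one decimal place.
The excellent type prefers to separate.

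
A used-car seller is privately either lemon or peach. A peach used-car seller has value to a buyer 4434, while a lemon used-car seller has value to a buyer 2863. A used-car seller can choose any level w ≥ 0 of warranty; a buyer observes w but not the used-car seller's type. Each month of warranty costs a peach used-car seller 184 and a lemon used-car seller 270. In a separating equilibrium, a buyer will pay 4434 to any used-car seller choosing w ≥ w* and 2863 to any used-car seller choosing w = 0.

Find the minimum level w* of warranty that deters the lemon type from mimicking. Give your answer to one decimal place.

5.8

A lemon used-car seller choosing w = 0 receives 2863.
Imitating at w* instead would pay 4434 at cost 270·w*, netting 4434 − 270·w*.
Indifference: 2863 = 4434 − 270·w*, so w* = (4434 − 2863) / 270 ≈ 5.8.
This is the lemon type's binding incentive-compatibility constraint; any w ≥ 5.8 sustains separation on that side.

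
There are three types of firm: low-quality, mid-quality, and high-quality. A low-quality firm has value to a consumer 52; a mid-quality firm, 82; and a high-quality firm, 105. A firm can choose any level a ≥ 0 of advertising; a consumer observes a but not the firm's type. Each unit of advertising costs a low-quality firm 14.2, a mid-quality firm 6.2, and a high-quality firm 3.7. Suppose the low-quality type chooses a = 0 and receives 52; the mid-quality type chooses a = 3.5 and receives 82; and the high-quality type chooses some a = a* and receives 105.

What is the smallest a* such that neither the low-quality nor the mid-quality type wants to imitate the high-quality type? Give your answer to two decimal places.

Mid-quality type (on-path payoff 82 − 6.2×3.5 = 60.3) won't mimic when 60.3 ≥ 105 − 6.2·a*, i.e. a* ≥ 7.21.
Low-quality type (on-path payoff 52) won't mimic when 52 ≥ 105 − 14.2·a*, i.e. a* ≥ 3.73.
Both must hold, so a* = max(3.73, 7.21) = 7.21. The mid-quality type's constraint binds.

7.21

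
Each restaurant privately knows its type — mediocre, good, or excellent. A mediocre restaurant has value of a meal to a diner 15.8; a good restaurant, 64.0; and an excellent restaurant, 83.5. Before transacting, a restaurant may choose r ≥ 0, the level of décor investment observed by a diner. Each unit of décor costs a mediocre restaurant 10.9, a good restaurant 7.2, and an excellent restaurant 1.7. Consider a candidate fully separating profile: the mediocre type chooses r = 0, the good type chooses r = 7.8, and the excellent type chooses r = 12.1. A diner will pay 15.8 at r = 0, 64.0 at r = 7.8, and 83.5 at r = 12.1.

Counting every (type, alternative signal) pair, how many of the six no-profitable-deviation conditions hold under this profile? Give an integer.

Mediocre (own payoff 15.8): to r=7.8 gives 64.0 − 10.9×7.8 = -21.02 → no gain ✓; to r=12.1 gives 83.5 − 10.9×12.1 = -48.39 → no gain ✓.
Good (own payoff 64.0 − 7.2×7.8 = 7.84): to r=0 gives 15.8 → profitable ✗; to r=12.1 gives 83.5 − 7.2×12.1 = -3.62 → no gain ✓.
Excellent (own payoff 83.5 − 1.7×12.1 = 62.93): to r=0 gives 15.8 → no gain ✓; to r=7.8 gives 64.0 − 1.7×7.8 = 50.74 → no gain ✓.
5 of the 6 constraints hold; not an equilibrium.

5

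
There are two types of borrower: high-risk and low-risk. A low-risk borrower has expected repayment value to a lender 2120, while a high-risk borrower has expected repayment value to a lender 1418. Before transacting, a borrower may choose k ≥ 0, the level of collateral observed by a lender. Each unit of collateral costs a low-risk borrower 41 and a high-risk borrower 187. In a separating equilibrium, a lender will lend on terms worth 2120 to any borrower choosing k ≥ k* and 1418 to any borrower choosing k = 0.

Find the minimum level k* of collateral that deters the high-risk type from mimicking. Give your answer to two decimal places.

A high-risk borrower choosing k = 0 receives 1418.
Imitating at k* instead would pay 2120 at cost 187·k*, netting 2120 − 187·k*.
Indifference: 1418 = 2120 − 187·k*, so k* = (2120 − 1418) / 187 ≈ 3.75.
At k* the high-risk type's incentive constraint just binds; the low-risk type strictly prefers k* since its per-unit cost is lower.

3.75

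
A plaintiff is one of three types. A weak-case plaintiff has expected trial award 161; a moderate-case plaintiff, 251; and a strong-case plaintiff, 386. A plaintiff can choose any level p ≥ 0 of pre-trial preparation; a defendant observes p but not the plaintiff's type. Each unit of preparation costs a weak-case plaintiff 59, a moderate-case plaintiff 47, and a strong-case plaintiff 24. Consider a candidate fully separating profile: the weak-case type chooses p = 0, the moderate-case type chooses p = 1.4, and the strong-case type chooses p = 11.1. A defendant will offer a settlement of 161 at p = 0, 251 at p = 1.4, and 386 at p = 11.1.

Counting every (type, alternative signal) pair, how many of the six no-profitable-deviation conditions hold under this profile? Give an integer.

Moderate-case (own payoff 251 − 47×1.4 = 185.2): to p=0 gives 161 → no gain ✓; to p=11.1 gives 386 − 47×11.1 = -135.7 → no gain ✓.
Strong-case (own payoff 386 − 24×11.1 = 119.6): to p=0 gives 161 → profitable ✗; to p=1.4 gives 251 − 24×1.4 = 217.4 → profitable ✗.
Weak-case (own payoff 161): to p=1.4 gives 251 − 59×1.4 = 168.4 → profitable ✗; to p=11.1 gives 386 − 59×11.1 = -268.9 → no gain ✓.
3 of the 6 constraints hold; not an equilibrium.

3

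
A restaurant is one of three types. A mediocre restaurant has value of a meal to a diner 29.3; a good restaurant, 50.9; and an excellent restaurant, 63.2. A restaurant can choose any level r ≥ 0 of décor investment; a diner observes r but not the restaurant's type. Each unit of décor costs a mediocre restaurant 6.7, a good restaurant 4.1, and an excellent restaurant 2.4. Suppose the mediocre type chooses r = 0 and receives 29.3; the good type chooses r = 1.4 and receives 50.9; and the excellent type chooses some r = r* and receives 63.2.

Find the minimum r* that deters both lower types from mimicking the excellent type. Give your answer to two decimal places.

5.06

Mediocre type (on-path payoff 29.3) won't mimic when 29.3 ≥ 63.2 − 6.7·r*, i.e. r* ≥ 5.06.
Good type (on-path payoff 50.9 − 4.1×1.4 = 45.16) won't mimic when 45.16 ≥ 63.2 − 4.1·r*, i.e. r* ≥ 4.40.
Both must hold, so r* = max(5.06, 4.40) = 5.06. The mediocre type's constraint binds.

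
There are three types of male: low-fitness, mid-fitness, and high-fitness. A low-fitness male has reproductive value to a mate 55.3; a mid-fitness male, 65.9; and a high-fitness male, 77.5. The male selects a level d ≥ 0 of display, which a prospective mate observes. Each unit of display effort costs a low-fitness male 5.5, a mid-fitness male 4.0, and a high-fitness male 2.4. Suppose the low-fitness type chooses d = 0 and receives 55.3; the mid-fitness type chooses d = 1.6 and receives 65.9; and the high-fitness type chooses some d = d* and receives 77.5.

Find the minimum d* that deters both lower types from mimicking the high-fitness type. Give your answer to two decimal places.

Low-fitness type (on-path payoff 55.3) won't mimic when 55.3 ≥ 77.5 − 5.5·d*, i.e. d* ≥ 4.04.
Mid-fitness type (on-path payoff 65.9 − 4.0×1.6 = 59.5) won't mimic when 59.5 ≥ 77.5 − 4.0·d*, i.e. d* ≥ 4.50.
Both must hold, so d* = max(4.04, 4.50) = 4.50. The mid-fitness type's constraint binds.

4.50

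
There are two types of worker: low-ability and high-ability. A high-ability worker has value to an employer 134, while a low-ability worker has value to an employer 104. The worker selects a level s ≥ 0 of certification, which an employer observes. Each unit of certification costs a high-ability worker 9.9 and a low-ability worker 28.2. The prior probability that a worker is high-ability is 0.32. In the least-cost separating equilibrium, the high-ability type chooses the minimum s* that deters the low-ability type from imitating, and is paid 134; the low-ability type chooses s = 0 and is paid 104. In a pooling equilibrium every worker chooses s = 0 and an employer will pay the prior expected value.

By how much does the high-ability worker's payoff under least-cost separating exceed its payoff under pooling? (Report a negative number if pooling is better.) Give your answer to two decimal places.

9.87

Least-cost separating signal: s* solves 104 = 134 − 28.2·s*, so s* = (134 − 104)/28.2 ≈ 1.0638.
High-ability type's separating payoff: 134 − 9.9 × s* = 134 − 9.9 × (134 − 104)/28.2 = 134 − 297/28.2 ≈ 123.4681.
Pooling payoff: 0.32 × 134 + 0.68 × 104 = 113.6.
Difference: 123.4681 − 113.6 = 9.8681, i.e. 9.87 to two decimal places.
The high-ability type prefers to separate.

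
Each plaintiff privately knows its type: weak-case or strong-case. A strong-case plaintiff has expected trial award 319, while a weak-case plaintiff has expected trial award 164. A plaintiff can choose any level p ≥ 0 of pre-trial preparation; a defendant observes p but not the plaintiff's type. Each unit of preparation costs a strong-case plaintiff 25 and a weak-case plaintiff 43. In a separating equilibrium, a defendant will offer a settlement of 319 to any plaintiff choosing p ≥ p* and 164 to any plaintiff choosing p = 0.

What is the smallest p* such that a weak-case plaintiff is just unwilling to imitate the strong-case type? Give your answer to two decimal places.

A weak-case plaintiff choosing p = 0 receives 164.
Imitating at p* instead would pay 319 at cost 43·p*, netting 319 − 43·p*.
Indifference: 164 = 319 − 43·p*, so p* = (319 − 164) / 43 ≈ 3.60.
At p* the weak-case type's incentive constraint just binds; the strong-case type strictly prefers p* since its per-unit cost is lower.

3.60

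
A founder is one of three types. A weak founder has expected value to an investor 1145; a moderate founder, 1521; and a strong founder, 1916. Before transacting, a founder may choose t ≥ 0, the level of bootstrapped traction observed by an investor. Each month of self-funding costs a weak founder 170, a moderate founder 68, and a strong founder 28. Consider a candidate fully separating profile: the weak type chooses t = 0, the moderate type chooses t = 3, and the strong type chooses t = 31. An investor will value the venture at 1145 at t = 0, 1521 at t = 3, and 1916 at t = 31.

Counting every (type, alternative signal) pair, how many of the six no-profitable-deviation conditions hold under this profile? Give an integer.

Strong (own payoff 1916 − 28×31 = 1048): to t=0 gives 1145 → profitable ✗; to t=3 gives 1521 − 28×3 = 1437 → profitable ✗.
Weak (own payoff 1145): to t=3 gives 1521 − 170×3 = 1011 → no gain ✓; to t=31 gives 1916 − 170×31 = -3354 → no gain ✓.
Moderate (own payoff 1521 − 68×3 = 1317): to t=0 gives 1145 → no gain ✓; to t=31 gives 1916 − 68×31 = -192 → no gain ✓.
4 of the 6 constraints hold; not an equilibrium.

4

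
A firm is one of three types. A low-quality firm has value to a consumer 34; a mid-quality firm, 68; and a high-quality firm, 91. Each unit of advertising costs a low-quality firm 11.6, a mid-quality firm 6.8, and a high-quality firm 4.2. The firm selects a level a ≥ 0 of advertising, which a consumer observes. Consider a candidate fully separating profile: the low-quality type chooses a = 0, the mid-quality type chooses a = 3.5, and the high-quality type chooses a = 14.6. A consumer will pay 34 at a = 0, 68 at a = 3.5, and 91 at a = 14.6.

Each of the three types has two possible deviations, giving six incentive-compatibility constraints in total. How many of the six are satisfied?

4

Mid-quality (own payoff 68 − 6.8×3.5 = 44.2): to a=0 gives 34 → no gain ✓; to a=14.6 gives 91 − 6.8×14.6 = -8.28 → no gain ✓.
Low-quality (own payoff 34): to a=3.5 gives 68 − 11.6×3.5 = 27.4 → no gain ✓; to a=14.6 gives 91 − 11.6×14.6 = -78.36 → no gain ✓.
High-quality (own payoff 91 − 4.2×14.6 = 29.68): to a=0 gives 34 → profitable ✗; to a=3.5 gives 68 − 4.2×3.5 = 53.3 → profitable ✗.
4 of the 6 constraints hold; not an equilibrium.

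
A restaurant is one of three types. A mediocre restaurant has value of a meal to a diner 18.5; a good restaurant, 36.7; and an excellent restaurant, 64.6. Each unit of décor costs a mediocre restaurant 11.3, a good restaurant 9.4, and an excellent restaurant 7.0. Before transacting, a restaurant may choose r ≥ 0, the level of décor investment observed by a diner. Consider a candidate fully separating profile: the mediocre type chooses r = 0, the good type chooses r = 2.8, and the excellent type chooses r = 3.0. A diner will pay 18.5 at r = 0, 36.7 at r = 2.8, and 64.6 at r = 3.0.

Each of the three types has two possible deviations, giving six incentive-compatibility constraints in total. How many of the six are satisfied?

Good (own payoff 36.7 − 9.4×2.8 = 10.38): to r=0 gives 18.5 → profitable ✗; to r=3.0 gives 64.6 − 9.4×3.0 = 36.4 → profitable ✗.
Excellent (own payoff 64.6 − 7.0×3.0 = 43.6): to r=0 gives 18.5 → no gain ✓; to r=2.8 gives 36.7 − 7.0×2.8 = 17.1 → no gain ✓.
Mediocre (own payoff 18.5): to r=2.8 gives 36.7 − 11.3×2.8 = 5.06 → no gain ✓; to r=3.0 gives 64.6 − 11.3×3.0 = 30.7 → profitable ✗.
3 of the 6 constraints hold; not an equilibrium.

3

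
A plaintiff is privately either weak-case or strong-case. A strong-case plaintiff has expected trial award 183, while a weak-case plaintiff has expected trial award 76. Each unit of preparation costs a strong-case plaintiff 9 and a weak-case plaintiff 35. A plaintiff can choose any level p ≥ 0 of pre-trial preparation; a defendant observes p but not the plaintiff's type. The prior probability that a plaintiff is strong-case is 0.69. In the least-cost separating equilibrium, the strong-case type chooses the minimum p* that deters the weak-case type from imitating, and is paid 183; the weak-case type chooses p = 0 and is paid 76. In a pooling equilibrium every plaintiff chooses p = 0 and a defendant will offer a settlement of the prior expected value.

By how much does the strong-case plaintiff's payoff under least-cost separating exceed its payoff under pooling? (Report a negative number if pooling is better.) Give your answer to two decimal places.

Least-cost separating signal: p* solves 76 = 183 − 35·p*, so p* = (183 − 76)/35 ≈ 3.0571.
Strong-case type's separating payoff: 183 − 9 × p* = 183 − 9 × (183 − 76)/35 = 183 − 963/35 ≈ 155.4857.
Pooling payoff: 0.69 × 183 + 0.31 × 76 = 149.83.
Difference: 155.4857 − 149.83 = 5.6557, i.e. 5.66 to two decimal places.
The strong-case type prefers to separate.

5.66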